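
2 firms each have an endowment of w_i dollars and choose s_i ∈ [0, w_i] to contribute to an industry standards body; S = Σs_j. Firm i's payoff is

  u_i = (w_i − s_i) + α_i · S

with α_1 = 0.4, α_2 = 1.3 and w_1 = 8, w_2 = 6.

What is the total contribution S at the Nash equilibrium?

∂u_i/∂s_i = α_i − 1, so firm i contributes w_i if α_i > 1, else 0.
α_i > 1 for i ∈ {2}; NE contributions (0, 6), S = 6.

6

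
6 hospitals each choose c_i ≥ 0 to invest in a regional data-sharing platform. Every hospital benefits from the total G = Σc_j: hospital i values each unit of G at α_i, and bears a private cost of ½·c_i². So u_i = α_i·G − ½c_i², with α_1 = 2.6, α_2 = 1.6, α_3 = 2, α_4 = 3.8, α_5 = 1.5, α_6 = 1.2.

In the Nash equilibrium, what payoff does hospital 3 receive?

23.4

Hospital i's FOC: ∂u_i/∂c_i = α_i − c_i = 0, so c_i* = α_i.
NE contributions = (2.6, 1.6, 2, 3.8, 1.5, 1.2); G = 12.7.
u_3 = α_3·G − ½·(c_3)² = 2·12.7 − ½·2² = 23.4.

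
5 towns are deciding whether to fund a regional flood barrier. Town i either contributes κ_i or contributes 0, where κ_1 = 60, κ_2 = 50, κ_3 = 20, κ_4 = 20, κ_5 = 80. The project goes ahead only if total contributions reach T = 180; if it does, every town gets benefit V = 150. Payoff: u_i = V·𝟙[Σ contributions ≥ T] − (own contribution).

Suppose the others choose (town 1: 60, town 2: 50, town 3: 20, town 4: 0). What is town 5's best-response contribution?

Others' total = 130. Contributing 80 brings total to 210 ≥ 180: gain V − κ_5 = 70.
Best response: 80.

80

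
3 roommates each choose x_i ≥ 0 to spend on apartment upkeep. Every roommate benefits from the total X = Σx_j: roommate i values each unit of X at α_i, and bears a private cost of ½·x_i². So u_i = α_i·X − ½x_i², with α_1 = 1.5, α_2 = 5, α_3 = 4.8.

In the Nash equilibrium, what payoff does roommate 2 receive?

Roommate i's FOC: ∂u_i/∂x_i = α_i − x_i = 0, so x_i* = α_i.
NE contributions = (1.5, 5, 4.8); X = 11.3.
u_2 = α_2·X − ½·(x_2)² = 5·11.3 − ½·5² = 44.

44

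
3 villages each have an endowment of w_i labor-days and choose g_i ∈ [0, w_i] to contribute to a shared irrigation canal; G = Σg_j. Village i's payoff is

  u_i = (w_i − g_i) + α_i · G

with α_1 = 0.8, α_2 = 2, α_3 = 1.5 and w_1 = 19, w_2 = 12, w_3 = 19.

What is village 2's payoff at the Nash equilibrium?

∂u_i/∂g_i = α_i − 1, so village i contributes w_i if α_i > 1, else 0.
α_i > 1 for i ∈ {2, 3}; NE contributions (0, 12, 19), G = 31.
u_2 = (12 − 12) + 2·31 = 62.

62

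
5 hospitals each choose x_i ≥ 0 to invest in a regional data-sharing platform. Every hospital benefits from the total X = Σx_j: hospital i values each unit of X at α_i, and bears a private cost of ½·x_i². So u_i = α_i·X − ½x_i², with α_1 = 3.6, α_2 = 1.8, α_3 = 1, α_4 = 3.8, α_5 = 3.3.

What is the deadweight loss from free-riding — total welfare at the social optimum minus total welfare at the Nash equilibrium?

294.64

Hospital i's FOC: ∂u_i/∂x_i = α_i − x_i = 0, so x_i* = α_i.
NE contributions = (3.6, 1.8, 1, 3.8, 3.3); X = 13.5.
W^NE = (Σα)·X − ½Σα_i² = 13.5² − ½·42.53 = 160.985.
Planner sets x_i = Σα_j = 13.5 for every i, so X^SO = 5·13.5 = 67.5.
W^SO = (Σα)·X^SO − ½·5·(Σα)² = (5/2)·13.5² = 455.625.
Deadweight loss = W^SO − W^NE = 294.64.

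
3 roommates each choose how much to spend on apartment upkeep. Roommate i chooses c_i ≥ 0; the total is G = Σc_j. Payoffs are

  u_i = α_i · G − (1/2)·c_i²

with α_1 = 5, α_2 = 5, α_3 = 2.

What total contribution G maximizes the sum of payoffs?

36

Planner FOC: ∂(Σu_j)/∂c_i = (Σα_j) − c_i = 0, so c_i^SO = Σα_j = 12 for every i; G^SO = 36.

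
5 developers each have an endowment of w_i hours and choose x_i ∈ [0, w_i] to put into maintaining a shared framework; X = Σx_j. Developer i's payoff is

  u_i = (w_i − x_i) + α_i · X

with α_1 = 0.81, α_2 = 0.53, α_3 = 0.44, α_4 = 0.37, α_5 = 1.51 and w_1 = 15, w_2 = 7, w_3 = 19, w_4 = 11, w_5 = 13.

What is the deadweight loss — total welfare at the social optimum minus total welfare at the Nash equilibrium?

∂u_i/∂x_i = α_i − 1, so developer i contributes w_i if α_i > 1, else 0.
α_i > 1 for i ∈ {5}; NE contributions (0, 0, 0, 0, 13), X = 13.
W^NE = Σw_i − X^NE + (Σα_i)·X^NE = 65 + 2.66·13 = 99.58.
Planner: ∂(Σu_j)/∂x_i = Σα_j − 1 = 2.66 > 0, so everyone contributes w_i; X^SO = 65, W^SO = 65 + 2.66·65 = 237.9.
Deadweight loss = 138.32.

138.32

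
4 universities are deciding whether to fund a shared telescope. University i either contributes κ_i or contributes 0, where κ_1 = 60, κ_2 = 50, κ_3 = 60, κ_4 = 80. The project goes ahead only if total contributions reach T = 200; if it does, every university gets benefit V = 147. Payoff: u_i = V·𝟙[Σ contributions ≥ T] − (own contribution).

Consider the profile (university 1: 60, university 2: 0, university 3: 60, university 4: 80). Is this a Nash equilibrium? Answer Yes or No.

Yes

Total = 200 ≥ 200: provided.
University 1 (pledges 60, payoff 87): dropping to 0 → total 140, payoff 0. No gain.
University 2 (pledges 0, payoff 147): pledging 50 → total 250, payoff 97. No gain.
University 3 (pledges 60, payoff 87): dropping to 0 → total 140, payoff 0. No gain.
University 4 (pledges 80, payoff 67): dropping to 0 → total 120, payoff 0. No gain.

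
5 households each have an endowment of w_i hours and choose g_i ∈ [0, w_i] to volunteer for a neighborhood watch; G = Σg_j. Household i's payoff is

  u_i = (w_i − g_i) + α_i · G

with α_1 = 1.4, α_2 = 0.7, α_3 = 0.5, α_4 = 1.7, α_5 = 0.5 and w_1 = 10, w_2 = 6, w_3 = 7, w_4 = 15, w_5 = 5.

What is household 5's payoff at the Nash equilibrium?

∂u_i/∂g_i = α_i − 1, so household i contributes w_i if α_i > 1, else 0.
α_i > 1 for i ∈ {1, 4}; NE contributions (10, 0, 0, 15, 0), G = 25.
u_5 = (5 − 0) + 0.5·25 = 17.5.

17.5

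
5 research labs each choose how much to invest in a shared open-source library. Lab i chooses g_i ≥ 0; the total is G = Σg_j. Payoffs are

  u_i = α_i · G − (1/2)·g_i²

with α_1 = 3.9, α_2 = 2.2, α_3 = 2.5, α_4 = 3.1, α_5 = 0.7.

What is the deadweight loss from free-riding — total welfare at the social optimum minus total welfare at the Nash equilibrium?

Lab i's FOC: ∂u_i/∂g_i = α_i − g_i = 0, so g_i* = α_i.
NE contributions = (3.9, 2.2, 2.5, 3.1, 0.7); G = 12.4.
W^NE = (Σα)·G − ½Σα_i² = 12.4² − ½·36.4 = 135.56.
Planner sets g_i = Σα_j = 12.4 for every i, so G^SO = 5·12.4 = 62.
W^SO = (Σα)·G^SO − ½·5·(Σα)² = (5/2)·12.4² = 384.4.
Deadweight loss = W^SO − W^NE = 248.84.

248.84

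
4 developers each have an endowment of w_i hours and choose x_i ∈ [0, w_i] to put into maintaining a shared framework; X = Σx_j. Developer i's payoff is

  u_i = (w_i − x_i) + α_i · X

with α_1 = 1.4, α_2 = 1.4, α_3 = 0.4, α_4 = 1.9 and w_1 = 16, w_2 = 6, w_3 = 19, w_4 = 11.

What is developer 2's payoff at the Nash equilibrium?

∂u_i/∂x_i = α_i − 1, so developer i contributes w_i if α_i > 1, else 0.
α_i > 1 for i ∈ {1, 2, 4}; NE contributions (16, 6, 0, 11), X = 33.
u_2 = (6 − 6) + 1.4·33 = 46.2.

46.2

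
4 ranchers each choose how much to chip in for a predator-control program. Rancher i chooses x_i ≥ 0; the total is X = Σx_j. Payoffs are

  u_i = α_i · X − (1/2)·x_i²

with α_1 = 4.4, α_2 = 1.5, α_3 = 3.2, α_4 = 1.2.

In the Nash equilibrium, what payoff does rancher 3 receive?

27.84

Rancher i's FOC: ∂u_i/∂x_i = α_i − x_i = 0, so x_i* = α_i.
NE contributions = (4.4, 1.5, 3.2, 1.2); X = 10.3.
u_3 = α_3·X − ½·(x_3)² = 3.2·10.3 − ½·3.2² = 27.84.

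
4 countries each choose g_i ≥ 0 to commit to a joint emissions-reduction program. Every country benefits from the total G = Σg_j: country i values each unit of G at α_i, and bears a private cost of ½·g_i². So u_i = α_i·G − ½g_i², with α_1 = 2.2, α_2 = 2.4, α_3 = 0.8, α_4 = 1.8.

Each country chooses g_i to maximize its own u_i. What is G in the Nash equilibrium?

7.2

Country i's FOC: ∂u_i/∂g_i = α_i − g_i = 0, so g_i* = α_i.
NE contributions = (2.2, 2.4, 0.8, 1.8); G = 7.2.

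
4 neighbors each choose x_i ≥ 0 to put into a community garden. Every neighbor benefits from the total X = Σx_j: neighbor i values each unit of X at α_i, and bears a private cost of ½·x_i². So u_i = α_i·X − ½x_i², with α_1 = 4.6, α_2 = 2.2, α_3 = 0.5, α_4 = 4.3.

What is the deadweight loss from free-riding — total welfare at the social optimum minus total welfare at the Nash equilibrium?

Neighbor i's FOC: ∂u_i/∂x_i = α_i − x_i = 0, so x_i* = α_i.
NE contributions = (4.6, 2.2, 0.5, 4.3); X = 11.6.
W^NE = (Σα)·X − ½Σα_i² = 11.6² − ½·44.74 = 112.19.
Planner sets x_i = Σα_j = 11.6 for every i, so X^SO = 4·11.6 = 46.4.
W^SO = (Σα)·X^SO − ½·4·(Σα)² = (4/2)·11.6² = 269.12.
Deadweight loss = W^SO − W^NE = 156.93.

156.93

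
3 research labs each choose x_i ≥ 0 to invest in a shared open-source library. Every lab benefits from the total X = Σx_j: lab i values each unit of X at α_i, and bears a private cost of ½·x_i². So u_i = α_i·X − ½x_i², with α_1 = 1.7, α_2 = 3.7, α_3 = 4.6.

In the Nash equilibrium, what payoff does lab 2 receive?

Lab i's FOC: ∂u_i/∂x_i = α_i − x_i = 0, so x_i* = α_i.
NE contributions = (1.7, 3.7, 4.6); X = 10.
u_2 = α_2·X − ½·(x_2)² = 3.7·10 − ½·3.7² = 30.155.

30.155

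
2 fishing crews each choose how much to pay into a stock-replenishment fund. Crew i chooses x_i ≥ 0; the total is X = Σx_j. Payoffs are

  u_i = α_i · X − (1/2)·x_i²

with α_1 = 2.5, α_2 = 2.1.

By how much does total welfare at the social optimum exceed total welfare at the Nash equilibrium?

Crew i's FOC: ∂u_i/∂x_i = α_i − x_i = 0, so x_i* = α_i.
NE contributions = (2.5, 2.1); X = 4.6.
W^NE = (Σα)·X − ½Σα_i² = 4.6² − ½·10.66 = 15.83.
Planner sets x_i = Σα_j = 4.6 for every i, so X^SO = 2·4.6 = 9.2.
W^SO = (Σα)·X^SO − ½·2·(Σα)² = (2/2)·4.6² = 21.16.
Deadweight loss = W^SO − W^NE = 5.33.

5.33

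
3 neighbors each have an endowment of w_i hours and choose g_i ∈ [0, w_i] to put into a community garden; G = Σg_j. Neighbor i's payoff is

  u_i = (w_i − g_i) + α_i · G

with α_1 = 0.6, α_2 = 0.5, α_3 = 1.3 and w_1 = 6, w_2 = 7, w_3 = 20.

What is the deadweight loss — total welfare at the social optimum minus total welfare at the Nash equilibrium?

18.2

∂u_i/∂g_i = α_i − 1, so neighbor i contributes w_i if α_i > 1, else 0.
α_i > 1 for i ∈ {3}; NE contributions (0, 0, 20), G = 20.
W^NE = Σw_i − G^NE + (Σα_i)·G^NE = 33 + 1.4·20 = 61.
Planner: ∂(Σu_j)/∂g_i = Σα_j − 1 = 1.4 > 0, so everyone contributes w_i; G^SO = 33, W^SO = 33 + 1.4·33 = 79.2.
Deadweight loss = 18.2.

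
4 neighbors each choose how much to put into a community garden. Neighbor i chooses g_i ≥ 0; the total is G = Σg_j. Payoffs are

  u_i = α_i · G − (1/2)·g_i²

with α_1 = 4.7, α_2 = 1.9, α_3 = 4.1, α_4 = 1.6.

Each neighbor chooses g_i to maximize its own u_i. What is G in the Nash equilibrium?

Neighbor i's FOC: ∂u_i/∂g_i = α_i − g_i = 0, so g_i* = α_i.
NE contributions = (4.7, 1.9, 4.1, 1.6); G = 12.3.

12.3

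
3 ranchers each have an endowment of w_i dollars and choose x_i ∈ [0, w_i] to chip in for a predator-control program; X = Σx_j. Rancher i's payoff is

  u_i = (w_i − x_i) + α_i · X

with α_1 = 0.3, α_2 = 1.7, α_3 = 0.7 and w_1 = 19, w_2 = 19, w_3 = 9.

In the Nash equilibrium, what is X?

19

∂u_i/∂x_i = α_i − 1, so rancher i contributes w_i if α_i > 1, else 0.
α_i > 1 for i ∈ {2}; NE contributions (0, 19, 0), X = 19.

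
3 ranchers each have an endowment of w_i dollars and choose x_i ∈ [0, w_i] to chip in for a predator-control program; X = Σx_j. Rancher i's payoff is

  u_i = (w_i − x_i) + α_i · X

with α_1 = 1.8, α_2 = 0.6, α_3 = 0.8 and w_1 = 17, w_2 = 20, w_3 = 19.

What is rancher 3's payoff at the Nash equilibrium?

32.6

∂u_i/∂x_i = α_i − 1, so rancher i contributes w_i if α_i > 1, else 0.
α_i > 1 for i ∈ {1}; NE contributions (17, 0, 0), X = 17.
u_3 = (19 − 0) + 0.8·17 = 32.6.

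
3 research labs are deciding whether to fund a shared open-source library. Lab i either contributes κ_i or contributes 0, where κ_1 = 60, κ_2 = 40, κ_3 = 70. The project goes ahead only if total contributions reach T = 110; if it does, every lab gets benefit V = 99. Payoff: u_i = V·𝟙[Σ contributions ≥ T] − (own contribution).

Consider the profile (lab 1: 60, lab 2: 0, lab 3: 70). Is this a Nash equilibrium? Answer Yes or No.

Total = 130 ≥ 110: provided.
Lab 1 (pledges 60, payoff 39): dropping to 0 → total 70, payoff 0. No gain.
Lab 2 (pledges 0, payoff 99): pledging 40 → total 170, payoff 59. No gain.
Lab 3 (pledges 70, payoff 29): dropping to 0 → total 60, payoff 0. No gain.

Yes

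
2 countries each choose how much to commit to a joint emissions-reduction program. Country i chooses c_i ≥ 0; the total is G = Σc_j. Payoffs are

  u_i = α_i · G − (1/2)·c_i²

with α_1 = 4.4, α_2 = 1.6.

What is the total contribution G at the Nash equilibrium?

Country i's FOC: ∂u_i/∂c_i = α_i − c_i = 0, so c_i* = α_i.
NE contributions = (4.4, 1.6); G = 6.

6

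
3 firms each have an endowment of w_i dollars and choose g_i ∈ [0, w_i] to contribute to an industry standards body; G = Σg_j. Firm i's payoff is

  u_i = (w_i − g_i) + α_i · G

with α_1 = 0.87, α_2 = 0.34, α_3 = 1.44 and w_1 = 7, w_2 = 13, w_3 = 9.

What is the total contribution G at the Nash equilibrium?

9

∂u_i/∂g_i = α_i − 1, so firm i contributes w_i if α_i > 1, else 0.
α_i > 1 for i ∈ {3}; NE contributions (0, 0, 9), G = 9.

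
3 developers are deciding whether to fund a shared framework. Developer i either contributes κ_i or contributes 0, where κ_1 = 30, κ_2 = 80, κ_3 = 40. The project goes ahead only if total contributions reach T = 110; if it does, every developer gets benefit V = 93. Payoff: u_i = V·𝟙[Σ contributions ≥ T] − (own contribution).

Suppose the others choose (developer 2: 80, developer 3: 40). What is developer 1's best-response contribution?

0

Others' total = 120 ≥ 110; contributing adds cost 30 for no extra benefit.
Best response: 0.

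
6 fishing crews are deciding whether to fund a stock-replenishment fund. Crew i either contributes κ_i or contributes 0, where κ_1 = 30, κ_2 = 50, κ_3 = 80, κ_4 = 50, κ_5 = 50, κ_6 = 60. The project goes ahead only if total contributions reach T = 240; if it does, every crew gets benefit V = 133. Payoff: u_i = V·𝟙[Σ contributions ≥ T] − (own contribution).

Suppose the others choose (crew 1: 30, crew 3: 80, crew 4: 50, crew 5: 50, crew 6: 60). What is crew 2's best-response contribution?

0

Others' total = 270 ≥ 240; contributing adds cost 50 for no extra benefit.
Best response: 0.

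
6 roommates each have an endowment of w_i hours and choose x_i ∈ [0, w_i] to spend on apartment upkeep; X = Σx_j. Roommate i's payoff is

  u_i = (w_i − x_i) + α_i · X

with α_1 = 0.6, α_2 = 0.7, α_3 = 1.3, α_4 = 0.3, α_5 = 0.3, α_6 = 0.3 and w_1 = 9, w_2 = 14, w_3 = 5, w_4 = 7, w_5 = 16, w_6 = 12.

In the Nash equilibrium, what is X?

∂u_i/∂x_i = α_i − 1, so roommate i contributes w_i if α_i > 1, else 0.
α_i > 1 for i ∈ {3}; NE contributions (0, 0, 5, 0, 0, 0), X = 5.

5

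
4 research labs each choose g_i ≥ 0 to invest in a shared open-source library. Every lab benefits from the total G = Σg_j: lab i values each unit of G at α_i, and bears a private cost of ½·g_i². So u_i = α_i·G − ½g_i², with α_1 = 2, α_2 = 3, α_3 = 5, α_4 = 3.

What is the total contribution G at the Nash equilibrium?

Lab i's FOC: ∂u_i/∂g_i = α_i − g_i = 0, so g_i* = α_i.
NE contributions = (2, 3, 5, 3); G = 13.

13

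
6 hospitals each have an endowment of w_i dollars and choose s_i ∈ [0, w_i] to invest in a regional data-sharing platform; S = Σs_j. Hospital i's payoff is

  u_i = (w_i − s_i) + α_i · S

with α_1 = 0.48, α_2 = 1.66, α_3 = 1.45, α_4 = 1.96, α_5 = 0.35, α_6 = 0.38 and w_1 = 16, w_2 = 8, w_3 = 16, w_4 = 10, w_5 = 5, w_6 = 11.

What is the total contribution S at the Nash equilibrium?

34

∂u_i/∂s_i = α_i − 1, so hospital i contributes w_i if α_i > 1, else 0.
α_i > 1 for i ∈ {2, 3, 4}; NE contributions (0, 8, 16, 10, 0, 0), S = 34.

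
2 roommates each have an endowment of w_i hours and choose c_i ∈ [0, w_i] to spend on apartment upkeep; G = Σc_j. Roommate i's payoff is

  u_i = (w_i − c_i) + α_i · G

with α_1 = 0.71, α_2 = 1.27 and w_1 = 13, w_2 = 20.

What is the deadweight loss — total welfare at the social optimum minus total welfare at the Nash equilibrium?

∂u_i/∂c_i = α_i − 1, so roommate i contributes w_i if α_i > 1, else 0.
α_i > 1 for i ∈ {2}; NE contributions (0, 20), G = 20.
W^NE = Σw_i − G^NE + (Σα_i)·G^NE = 33 + 0.98·20 = 52.6.
Planner: ∂(Σu_j)/∂c_i = Σα_j − 1 = 0.98 > 0, so everyone contributes w_i; G^SO = 33, W^SO = 33 + 0.98·33 = 65.34.
Deadweight loss = 12.74.

12.74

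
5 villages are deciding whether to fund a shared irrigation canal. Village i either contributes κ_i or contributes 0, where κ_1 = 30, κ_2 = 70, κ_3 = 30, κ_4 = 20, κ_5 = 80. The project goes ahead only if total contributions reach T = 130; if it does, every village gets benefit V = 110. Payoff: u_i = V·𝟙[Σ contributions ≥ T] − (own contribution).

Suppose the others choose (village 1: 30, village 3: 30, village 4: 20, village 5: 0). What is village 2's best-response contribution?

70

Others' total = 80. Contributing 70 brings total to 150 ≥ 130: gain V − κ_2 = 40.
Best response: 70.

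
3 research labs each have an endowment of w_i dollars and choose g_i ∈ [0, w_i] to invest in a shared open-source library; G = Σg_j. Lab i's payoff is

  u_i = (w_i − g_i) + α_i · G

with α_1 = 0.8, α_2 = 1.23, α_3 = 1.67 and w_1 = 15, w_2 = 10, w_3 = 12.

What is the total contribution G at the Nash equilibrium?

22

∂u_i/∂g_i = α_i − 1, so lab i contributes w_i if α_i > 1, else 0.
α_i > 1 for i ∈ {2, 3}; NE contributions (0, 10, 12), G = 22.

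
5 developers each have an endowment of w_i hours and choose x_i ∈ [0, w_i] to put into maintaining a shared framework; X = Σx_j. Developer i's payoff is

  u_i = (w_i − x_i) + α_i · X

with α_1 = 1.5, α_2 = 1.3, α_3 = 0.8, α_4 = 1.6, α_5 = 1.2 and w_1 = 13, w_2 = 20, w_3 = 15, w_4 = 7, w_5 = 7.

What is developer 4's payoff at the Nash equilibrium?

∂u_i/∂x_i = α_i − 1, so developer i contributes w_i if α_i > 1, else 0.
α_i > 1 for i ∈ {1, 2, 4, 5}; NE contributions (13, 20, 0, 7, 7), X = 47.
u_4 = (7 − 7) + 1.6·47 = 75.2.

75.2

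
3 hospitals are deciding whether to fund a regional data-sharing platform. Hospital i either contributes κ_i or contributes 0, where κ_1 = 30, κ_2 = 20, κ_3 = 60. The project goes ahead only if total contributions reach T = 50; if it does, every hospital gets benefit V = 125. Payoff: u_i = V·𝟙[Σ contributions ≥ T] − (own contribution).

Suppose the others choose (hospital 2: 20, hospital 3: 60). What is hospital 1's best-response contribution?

0

Others' total = 80 ≥ 50; contributing adds cost 30 for no extra benefit.
Best response: 0.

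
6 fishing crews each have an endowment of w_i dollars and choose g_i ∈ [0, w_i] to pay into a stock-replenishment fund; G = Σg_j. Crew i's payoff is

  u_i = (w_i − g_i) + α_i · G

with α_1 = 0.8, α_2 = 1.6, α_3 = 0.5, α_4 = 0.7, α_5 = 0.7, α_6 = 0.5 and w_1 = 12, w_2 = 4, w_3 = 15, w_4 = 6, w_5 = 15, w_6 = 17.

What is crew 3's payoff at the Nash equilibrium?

∂u_i/∂g_i = α_i − 1, so crew i contributes w_i if α_i > 1, else 0.
α_i > 1 for i ∈ {2}; NE contributions (0, 4, 0, 0, 0, 0), G = 4.
u_3 = (15 − 0) + 0.5·4 = 17.

17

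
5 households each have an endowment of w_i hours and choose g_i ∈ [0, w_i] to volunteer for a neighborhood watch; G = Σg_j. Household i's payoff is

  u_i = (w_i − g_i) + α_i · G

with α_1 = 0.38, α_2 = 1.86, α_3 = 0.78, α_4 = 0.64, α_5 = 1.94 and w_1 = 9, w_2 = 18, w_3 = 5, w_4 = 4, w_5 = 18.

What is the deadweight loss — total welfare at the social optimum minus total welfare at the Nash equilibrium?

82.8

∂u_i/∂g_i = α_i − 1, so household i contributes w_i if α_i > 1, else 0.
α_i > 1 for i ∈ {2, 5}; NE contributions (0, 18, 0, 0, 18), G = 36.
W^NE = Σw_i − G^NE + (Σα_i)·G^NE = 54 + 4.6·36 = 219.6.
Planner: ∂(Σu_j)/∂g_i = Σα_j − 1 = 4.6 > 0, so everyone contributes w_i; G^SO = 54, W^SO = 54 + 4.6·54 = 302.4.
Deadweight loss = 82.8.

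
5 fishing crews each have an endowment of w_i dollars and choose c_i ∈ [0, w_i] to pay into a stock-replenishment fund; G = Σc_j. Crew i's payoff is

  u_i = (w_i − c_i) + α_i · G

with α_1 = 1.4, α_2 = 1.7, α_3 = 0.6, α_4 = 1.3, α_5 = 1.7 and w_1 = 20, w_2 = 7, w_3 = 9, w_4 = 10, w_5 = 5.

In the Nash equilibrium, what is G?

∂u_i/∂c_i = α_i − 1, so crew i contributes w_i if α_i > 1, else 0.
α_i > 1 for i ∈ {1, 2, 4, 5}; NE contributions (20, 7, 0, 10, 5), G = 42.

42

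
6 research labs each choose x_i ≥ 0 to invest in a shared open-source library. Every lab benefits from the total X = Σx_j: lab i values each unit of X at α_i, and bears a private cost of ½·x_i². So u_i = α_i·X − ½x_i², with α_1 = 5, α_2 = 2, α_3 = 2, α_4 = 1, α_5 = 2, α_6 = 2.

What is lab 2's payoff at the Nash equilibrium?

26

Lab i's FOC: ∂u_i/∂x_i = α_i − x_i = 0, so x_i* = α_i.
NE contributions = (5, 2, 2, 1, 2, 2); X = 14.
u_2 = α_2·X − ½·(x_2)² = 2·14 − ½·2² = 26.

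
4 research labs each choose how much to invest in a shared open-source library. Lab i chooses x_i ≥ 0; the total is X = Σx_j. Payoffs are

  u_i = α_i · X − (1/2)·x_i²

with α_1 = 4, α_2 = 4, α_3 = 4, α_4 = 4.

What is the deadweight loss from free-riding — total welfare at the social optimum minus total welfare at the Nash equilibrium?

288

Lab i's FOC: ∂u_i/∂x_i = α_i − x_i = 0, so x_i* = α_i.
NE contributions = (4, 4, 4, 4); X = 16.
W^NE = (Σα)·X − ½Σα_i² = 16² − ½·64 = 224.
Planner sets x_i = Σα_j = 16 for every i, so X^SO = 4·16 = 64.
W^SO = (Σα)·X^SO − ½·4·(Σα)² = (4/2)·16² = 512.
Deadweight loss = W^SO − W^NE = 288.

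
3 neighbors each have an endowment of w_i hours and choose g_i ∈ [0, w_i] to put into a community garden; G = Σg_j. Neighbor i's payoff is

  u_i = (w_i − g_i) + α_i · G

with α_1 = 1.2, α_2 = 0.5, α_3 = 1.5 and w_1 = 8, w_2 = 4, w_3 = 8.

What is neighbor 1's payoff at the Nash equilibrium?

19.2

∂u_i/∂g_i = α_i − 1, so neighbor i contributes w_i if α_i > 1, else 0.
α_i > 1 for i ∈ {1, 3}; NE contributions (8, 0, 8), G = 16.
u_1 = (8 − 8) + 1.2·16 = 19.2.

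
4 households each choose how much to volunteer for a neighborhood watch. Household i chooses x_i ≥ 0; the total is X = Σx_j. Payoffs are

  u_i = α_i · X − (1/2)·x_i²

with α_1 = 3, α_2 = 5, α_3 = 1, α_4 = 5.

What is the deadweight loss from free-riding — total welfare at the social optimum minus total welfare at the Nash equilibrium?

226

Household i's FOC: ∂u_i/∂x_i = α_i − x_i = 0, so x_i* = α_i.
NE contributions = (3, 5, 1, 5); X = 14.
W^NE = (Σα)·X − ½Σα_i² = 14² − ½·60 = 166.
Planner sets x_i = Σα_j = 14 for every i, so X^SO = 4·14 = 56.
W^SO = (Σα)·X^SO − ½·4·(Σα)² = (4/2)·14² = 392.
Deadweight loss = W^SO − W^NE = 226.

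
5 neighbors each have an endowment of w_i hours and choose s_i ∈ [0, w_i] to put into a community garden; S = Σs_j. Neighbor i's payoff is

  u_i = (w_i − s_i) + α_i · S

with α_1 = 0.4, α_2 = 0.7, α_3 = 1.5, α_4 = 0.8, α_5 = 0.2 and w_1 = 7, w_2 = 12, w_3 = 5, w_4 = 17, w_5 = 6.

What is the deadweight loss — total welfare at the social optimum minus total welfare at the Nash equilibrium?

109.2

∂u_i/∂s_i = α_i − 1, so neighbor i contributes w_i if α_i > 1, else 0.
α_i > 1 for i ∈ {3}; NE contributions (0, 0, 5, 0, 0), S = 5.
W^NE = Σw_i − S^NE + (Σα_i)·S^NE = 47 + 2.6·5 = 60.
Planner: ∂(Σu_j)/∂s_i = Σα_j − 1 = 2.6 > 0, so everyone contributes w_i; S^SO = 47, W^SO = 47 + 2.6·47 = 169.2.
Deadweight loss = 109.2.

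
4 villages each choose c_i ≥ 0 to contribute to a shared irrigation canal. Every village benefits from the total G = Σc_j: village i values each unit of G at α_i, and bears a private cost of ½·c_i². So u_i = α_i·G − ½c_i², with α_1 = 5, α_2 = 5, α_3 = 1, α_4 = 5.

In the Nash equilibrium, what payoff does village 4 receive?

67.5

Village i's FOC: ∂u_i/∂c_i = α_i − c_i = 0, so c_i* = α_i.
NE contributions = (5, 5, 1, 5); G = 16.
u_4 = α_4·G − ½·(c_4)² = 5·16 − ½·5² = 67.5.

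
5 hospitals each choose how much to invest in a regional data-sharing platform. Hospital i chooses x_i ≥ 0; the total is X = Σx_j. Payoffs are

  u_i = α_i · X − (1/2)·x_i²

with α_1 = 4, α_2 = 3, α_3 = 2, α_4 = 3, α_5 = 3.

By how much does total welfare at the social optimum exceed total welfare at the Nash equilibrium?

Hospital i's FOC: ∂u_i/∂x_i = α_i − x_i = 0, so x_i* = α_i.
NE contributions = (4, 3, 2, 3, 3); X = 15.
W^NE = (Σα)·X − ½Σα_i² = 15² − ½·47 = 201.5.
Planner sets x_i = Σα_j = 15 for every i, so X^SO = 5·15 = 75.
W^SO = (Σα)·X^SO − ½·5·(Σα)² = (5/2)·15² = 562.5.
Deadweight loss = W^SO − W^NE = 361.

361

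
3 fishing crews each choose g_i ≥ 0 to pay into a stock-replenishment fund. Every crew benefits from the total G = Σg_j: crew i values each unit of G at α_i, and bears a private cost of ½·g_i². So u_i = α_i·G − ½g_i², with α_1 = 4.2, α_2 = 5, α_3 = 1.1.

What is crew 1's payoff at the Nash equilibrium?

34.44

Crew i's FOC: ∂u_i/∂g_i = α_i − g_i = 0, so g_i* = α_i.
NE contributions = (4.2, 5, 1.1); G = 10.3.
u_1 = α_1·G − ½·(g_1)² = 4.2·10.3 − ½·4.2² = 34.44.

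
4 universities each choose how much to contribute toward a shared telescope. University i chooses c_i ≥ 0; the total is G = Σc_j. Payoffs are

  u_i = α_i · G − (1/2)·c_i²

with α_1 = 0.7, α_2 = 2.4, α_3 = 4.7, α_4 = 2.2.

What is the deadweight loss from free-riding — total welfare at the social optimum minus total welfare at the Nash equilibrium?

116.59

University i's FOC: ∂u_i/∂c_i = α_i − c_i = 0, so c_i* = α_i.
NE contributions = (0.7, 2.4, 4.7, 2.2); G = 10.
W^NE = (Σα)·G − ½Σα_i² = 10² − ½·33.18 = 83.41.
Planner sets c_i = Σα_j = 10 for every i, so G^SO = 4·10 = 40.
W^SO = (Σα)·G^SO − ½·4·(Σα)² = (4/2)·10² = 200.
Deadweight loss = W^SO − W^NE = 116.59.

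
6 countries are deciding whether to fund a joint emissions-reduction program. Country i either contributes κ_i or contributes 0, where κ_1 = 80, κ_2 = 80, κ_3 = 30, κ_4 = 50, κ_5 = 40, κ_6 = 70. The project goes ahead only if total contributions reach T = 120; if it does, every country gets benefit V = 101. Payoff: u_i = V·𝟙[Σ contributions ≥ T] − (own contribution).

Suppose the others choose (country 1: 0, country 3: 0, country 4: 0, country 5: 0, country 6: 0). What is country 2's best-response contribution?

Others' total = 0. Even contributing 80 gives 80 < 120: no benefit either way.
Best response: 0.

0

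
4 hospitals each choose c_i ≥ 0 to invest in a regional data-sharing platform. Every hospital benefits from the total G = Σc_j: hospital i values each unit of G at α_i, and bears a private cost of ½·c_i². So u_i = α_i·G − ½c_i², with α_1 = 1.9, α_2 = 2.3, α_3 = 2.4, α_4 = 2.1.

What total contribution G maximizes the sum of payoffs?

Planner FOC: ∂(Σu_j)/∂c_i = (Σα_j) − c_i = 0, so c_i^SO = Σα_j = 8.7 for every i; G^SO = 34.8.

34.8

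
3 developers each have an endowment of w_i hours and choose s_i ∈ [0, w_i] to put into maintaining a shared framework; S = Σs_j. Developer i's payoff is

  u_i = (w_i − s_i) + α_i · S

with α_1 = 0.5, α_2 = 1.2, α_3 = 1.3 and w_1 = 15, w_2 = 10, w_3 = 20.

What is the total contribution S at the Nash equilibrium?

30

∂u_i/∂s_i = α_i − 1, so developer i contributes w_i if α_i > 1, else 0.
α_i > 1 for i ∈ {2, 3}; NE contributions (0, 10, 20), S = 30.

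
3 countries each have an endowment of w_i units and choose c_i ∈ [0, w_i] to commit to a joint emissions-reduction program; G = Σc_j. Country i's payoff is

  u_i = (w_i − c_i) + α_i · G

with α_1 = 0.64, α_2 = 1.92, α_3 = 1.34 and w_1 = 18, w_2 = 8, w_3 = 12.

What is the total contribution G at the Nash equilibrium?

20

∂u_i/∂c_i = α_i − 1, so country i contributes w_i if α_i > 1, else 0.
α_i > 1 for i ∈ {2, 3}; NE contributions (0, 8, 12), G = 20.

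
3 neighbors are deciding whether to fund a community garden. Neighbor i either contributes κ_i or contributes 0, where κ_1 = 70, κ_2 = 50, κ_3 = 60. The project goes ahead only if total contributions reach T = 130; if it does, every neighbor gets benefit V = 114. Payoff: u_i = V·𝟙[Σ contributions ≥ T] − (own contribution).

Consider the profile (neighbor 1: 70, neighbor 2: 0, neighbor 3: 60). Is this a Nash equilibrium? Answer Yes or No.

Yes

Total = 130 ≥ 130: provided.
Neighbor 1 (pledges 70, payoff 44): dropping to 0 → total 60, payoff 0. No gain.
Neighbor 2 (pledges 0, payoff 114): pledging 50 → total 180, payoff 64. No gain.
Neighbor 3 (pledges 60, payoff 54): dropping to 0 → total 70, payoff 0. No gain.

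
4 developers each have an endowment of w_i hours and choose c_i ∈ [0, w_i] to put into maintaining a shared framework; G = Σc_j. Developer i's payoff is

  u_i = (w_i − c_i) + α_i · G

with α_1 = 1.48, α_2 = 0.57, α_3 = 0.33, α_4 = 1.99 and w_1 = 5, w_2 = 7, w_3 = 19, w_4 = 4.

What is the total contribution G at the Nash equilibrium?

∂u_i/∂c_i = α_i − 1, so developer i contributes w_i if α_i > 1, else 0.
α_i > 1 for i ∈ {1, 4}; NE contributions (5, 0, 0, 4), G = 9.

9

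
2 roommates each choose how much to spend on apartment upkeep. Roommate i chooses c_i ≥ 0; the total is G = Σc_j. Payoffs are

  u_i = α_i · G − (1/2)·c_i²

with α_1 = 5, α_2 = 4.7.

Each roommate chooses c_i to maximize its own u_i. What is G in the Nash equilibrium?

9.7

Roommate i's FOC: ∂u_i/∂c_i = α_i − c_i = 0, so c_i* = α_i.
NE contributions = (5, 4.7); G = 9.7.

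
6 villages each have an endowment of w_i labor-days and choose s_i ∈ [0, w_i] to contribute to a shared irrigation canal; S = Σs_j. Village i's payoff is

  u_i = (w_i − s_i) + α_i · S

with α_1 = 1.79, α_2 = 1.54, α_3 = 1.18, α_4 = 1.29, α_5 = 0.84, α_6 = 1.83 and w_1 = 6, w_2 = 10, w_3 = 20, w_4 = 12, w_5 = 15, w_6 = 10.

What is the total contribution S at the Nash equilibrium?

58

∂u_i/∂s_i = α_i − 1, so village i contributes w_i if α_i > 1, else 0.
α_i > 1 for i ∈ {1, 2, 3, 4, 6}; NE contributions (6, 10, 20, 12, 0, 10), S = 58.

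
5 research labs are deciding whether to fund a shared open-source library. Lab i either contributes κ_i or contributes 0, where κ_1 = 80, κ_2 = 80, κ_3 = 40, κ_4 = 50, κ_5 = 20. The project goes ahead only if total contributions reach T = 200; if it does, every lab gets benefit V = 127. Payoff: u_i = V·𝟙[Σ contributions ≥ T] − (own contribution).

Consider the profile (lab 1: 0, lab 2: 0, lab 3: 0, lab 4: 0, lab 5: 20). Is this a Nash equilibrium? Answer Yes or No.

No

Total = 20 < 200: not provided.
Lab 1 (pledges 0, payoff 0): pledging 80 → total 100, payoff -80. No gain.
Lab 2 (pledges 0, payoff 0): pledging 80 → total 100, payoff -80. No gain.
Lab 3 (pledges 0, payoff 0): pledging 40 → total 60, payoff -40. No gain.
Lab 4 (pledges 0, payoff 0): pledging 50 → total 70, payoff -50. No gain.
Lab 5 (pledges 20, payoff -20): dropping to 0 → total 0, payoff 0. Profitable deviation.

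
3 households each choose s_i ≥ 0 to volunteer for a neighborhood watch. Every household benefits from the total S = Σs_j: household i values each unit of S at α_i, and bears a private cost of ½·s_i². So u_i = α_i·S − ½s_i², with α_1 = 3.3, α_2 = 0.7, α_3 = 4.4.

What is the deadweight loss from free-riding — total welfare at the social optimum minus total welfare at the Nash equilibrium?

50.65

Household i's FOC: ∂u_i/∂s_i = α_i − s_i = 0, so s_i* = α_i.
NE contributions = (3.3, 0.7, 4.4); S = 8.4.
W^NE = (Σα)·S − ½Σα_i² = 8.4² − ½·30.74 = 55.19.
Planner sets s_i = Σα_j = 8.4 for every i, so S^SO = 3·8.4 = 25.2.
W^SO = (Σα)·S^SO − ½·3·(Σα)² = (3/2)·8.4² = 105.84.
Deadweight loss = W^SO − W^NE = 50.65.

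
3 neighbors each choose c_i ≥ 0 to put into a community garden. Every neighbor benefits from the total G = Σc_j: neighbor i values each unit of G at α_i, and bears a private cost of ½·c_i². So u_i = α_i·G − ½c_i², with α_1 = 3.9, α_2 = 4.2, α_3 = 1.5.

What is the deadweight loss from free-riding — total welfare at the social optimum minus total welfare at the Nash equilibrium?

63.63

Neighbor i's FOC: ∂u_i/∂c_i = α_i − c_i = 0, so c_i* = α_i.
NE contributions = (3.9, 4.2, 1.5); G = 9.6.
W^NE = (Σα)·G − ½Σα_i² = 9.6² − ½·35.1 = 74.61.
Planner sets c_i = Σα_j = 9.6 for every i, so G^SO = 3·9.6 = 28.8.
W^SO = (Σα)·G^SO − ½·3·(Σα)² = (3/2)·9.6² = 138.24.
Deadweight loss = W^SO − W^NE = 63.63.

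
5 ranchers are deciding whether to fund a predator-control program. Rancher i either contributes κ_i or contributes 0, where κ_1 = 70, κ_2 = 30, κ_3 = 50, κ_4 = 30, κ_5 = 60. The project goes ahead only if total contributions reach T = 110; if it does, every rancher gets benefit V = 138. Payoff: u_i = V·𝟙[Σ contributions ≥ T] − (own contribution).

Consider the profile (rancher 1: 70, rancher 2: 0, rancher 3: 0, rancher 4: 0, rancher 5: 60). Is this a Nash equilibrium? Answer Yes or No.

Total = 130 ≥ 110: provided.
Rancher 1 (pledges 70, payoff 68): dropping to 0 → total 60, payoff 0. No gain.
Rancher 2 (pledges 0, payoff 138): pledging 30 → total 160, payoff 108. No gain.
Rancher 3 (pledges 0, payoff 138): pledging 50 → total 180, payoff 88. No gain.
Rancher 4 (pledges 0, payoff 138): pledging 30 → total 160, payoff 108. No gain.
Rancher 5 (pledges 60, payoff 78): dropping to 0 → total 70, payoff 0. No gain.

Yes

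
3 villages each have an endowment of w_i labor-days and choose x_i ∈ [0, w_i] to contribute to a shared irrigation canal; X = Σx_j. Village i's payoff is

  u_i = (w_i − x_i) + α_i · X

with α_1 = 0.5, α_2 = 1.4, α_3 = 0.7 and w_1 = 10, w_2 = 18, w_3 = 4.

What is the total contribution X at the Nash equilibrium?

18

∂u_i/∂x_i = α_i − 1, so village i contributes w_i if α_i > 1, else 0.
α_i > 1 for i ∈ {2}; NE contributions (0, 18, 0), X = 18.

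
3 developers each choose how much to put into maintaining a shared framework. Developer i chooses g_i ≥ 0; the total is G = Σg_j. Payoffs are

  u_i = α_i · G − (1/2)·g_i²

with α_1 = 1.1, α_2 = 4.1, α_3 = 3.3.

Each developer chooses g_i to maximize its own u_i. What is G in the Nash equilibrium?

8.5

Developer i's FOC: ∂u_i/∂g_i = α_i − g_i = 0, so g_i* = α_i.
NE contributions = (1.1, 4.1, 3.3); G = 8.5.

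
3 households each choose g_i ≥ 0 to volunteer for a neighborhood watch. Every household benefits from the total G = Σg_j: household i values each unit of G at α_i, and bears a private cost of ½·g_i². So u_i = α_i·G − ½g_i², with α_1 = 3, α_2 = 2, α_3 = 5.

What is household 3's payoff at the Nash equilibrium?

37.5

Household i's FOC: ∂u_i/∂g_i = α_i − g_i = 0, so g_i* = α_i.
NE contributions = (3, 2, 5); G = 10.
u_3 = α_3·G − ½·(g_3)² = 5·10 − ½·5² = 37.5.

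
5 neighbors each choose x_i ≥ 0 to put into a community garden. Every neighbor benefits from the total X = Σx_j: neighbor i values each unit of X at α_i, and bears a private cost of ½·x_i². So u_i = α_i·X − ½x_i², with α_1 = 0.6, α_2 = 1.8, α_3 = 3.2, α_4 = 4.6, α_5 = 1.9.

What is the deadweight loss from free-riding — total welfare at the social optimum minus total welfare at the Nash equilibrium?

Neighbor i's FOC: ∂u_i/∂x_i = α_i − x_i = 0, so x_i* = α_i.
NE contributions = (0.6, 1.8, 3.2, 4.6, 1.9); X = 12.1.
W^NE = (Σα)·X − ½Σα_i² = 12.1² − ½·38.61 = 127.105.
Planner sets x_i = Σα_j = 12.1 for every i, so X^SO = 5·12.1 = 60.5.
W^SO = (Σα)·X^SO − ½·5·(Σα)² = (5/2)·12.1² = 366.025.
Deadweight loss = W^SO − W^NE = 238.92.

238.92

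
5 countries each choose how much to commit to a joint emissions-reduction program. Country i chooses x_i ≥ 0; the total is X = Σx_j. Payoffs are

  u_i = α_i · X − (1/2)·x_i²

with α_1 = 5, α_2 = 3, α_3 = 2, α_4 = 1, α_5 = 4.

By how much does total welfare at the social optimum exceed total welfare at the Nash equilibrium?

365

Country i's FOC: ∂u_i/∂x_i = α_i − x_i = 0, so x_i* = α_i.
NE contributions = (5, 3, 2, 1, 4); X = 15.
W^NE = (Σα)·X − ½Σα_i² = 15² − ½·55 = 197.5.
Planner sets x_i = Σα_j = 15 for every i, so X^SO = 5·15 = 75.
W^SO = (Σα)·X^SO − ½·5·(Σα)² = (5/2)·15² = 562.5.
Deadweight loss = W^SO − W^NE = 365.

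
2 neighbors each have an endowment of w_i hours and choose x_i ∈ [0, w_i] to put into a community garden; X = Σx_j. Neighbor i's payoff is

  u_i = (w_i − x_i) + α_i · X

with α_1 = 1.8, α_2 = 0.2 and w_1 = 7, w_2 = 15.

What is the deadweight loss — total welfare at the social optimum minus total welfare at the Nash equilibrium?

15

∂u_i/∂x_i = α_i − 1, so neighbor i contributes w_i if α_i > 1, else 0.
α_i > 1 for i ∈ {1}; NE contributions (7, 0), X = 7.
W^NE = Σw_i − X^NE + (Σα_i)·X^NE = 22 + 1·7 = 29.
Planner: ∂(Σu_j)/∂x_i = Σα_j − 1 = 1 > 0, so everyone contributes w_i; X^SO = 22, W^SO = 22 + 1·22 = 44.
Deadweight loss = 15.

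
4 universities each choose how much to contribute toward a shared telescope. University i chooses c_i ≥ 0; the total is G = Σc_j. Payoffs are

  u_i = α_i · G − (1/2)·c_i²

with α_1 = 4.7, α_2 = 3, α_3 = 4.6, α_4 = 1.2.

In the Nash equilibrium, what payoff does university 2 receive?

University i's FOC: ∂u_i/∂c_i = α_i − c_i = 0, so c_i* = α_i.
NE contributions = (4.7, 3, 4.6, 1.2); G = 13.5.
u_2 = α_2·G − ½·(c_2)² = 3·13.5 − ½·3² = 36.

36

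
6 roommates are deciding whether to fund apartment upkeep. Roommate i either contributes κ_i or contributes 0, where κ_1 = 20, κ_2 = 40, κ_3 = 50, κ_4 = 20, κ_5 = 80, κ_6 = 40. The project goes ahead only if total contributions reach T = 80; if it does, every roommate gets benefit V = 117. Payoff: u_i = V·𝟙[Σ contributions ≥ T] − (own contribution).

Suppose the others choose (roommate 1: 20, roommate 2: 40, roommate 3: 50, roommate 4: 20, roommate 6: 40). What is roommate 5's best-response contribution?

0

Others' total = 170 ≥ 80; contributing adds cost 80 for no extra benefit.
Best response: 0.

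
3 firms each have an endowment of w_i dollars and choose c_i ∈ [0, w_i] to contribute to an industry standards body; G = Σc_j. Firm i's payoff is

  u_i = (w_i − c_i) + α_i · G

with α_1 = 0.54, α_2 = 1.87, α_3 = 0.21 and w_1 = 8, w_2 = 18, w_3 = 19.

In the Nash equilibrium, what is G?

∂u_i/∂c_i = α_i − 1, so firm i contributes w_i if α_i > 1, else 0.
α_i > 1 for i ∈ {2}; NE contributions (0, 18, 0), G = 18.

18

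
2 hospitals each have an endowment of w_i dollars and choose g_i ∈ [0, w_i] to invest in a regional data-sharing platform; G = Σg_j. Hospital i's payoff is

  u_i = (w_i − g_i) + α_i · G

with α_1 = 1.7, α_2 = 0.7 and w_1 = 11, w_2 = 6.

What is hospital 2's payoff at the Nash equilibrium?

∂u_i/∂g_i = α_i − 1, so hospital i contributes w_i if α_i > 1, else 0.
α_i > 1 for i ∈ {1}; NE contributions (11, 0), G = 11.
u_2 = (6 − 0) + 0.7·11 = 13.7.

13.7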